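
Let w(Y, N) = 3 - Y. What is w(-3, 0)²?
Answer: 36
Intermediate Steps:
w(-3, 0)² = (3 - 1*(-3))² = (3 + 3)² = 6² = 36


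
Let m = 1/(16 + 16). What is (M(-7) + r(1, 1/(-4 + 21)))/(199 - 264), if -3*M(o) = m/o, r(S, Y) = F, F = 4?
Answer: -2689/43680 ≈ -0.061561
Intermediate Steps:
r(S, Y) = 4
m = 1/32 ≈ 0.031250
M(o) = -1/(96*o)
(M(-7) + r(1, 1/(-4 + 21)))/(199 - 264) = (-1/96/(-7) + 4)/(199 - 264) = (-1/96*(-⅐) + 4)/(-65) = (1/672 + 4)*(-1/65) = (2689/672)*(-1/65) = -2689/43680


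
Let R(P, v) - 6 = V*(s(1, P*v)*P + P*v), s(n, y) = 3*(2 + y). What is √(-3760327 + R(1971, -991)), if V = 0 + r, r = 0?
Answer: I*√3760321 ≈ 1939.2*I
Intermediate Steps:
V = 0 (V = 0 + 0 = 0)
s(n, y) = 6 + 3*y
R(P, v) = 6 (R(P, v) = 6 + 0*((6 + 3*(P*v))*P + P*v) = 6 + 0*((6 + 3*P*v)*P + P*v) = 6 + 0*(P*(6 + 3*P*v) + P*v) = 6 + 0*(P*v + P*(6 + 3*P*v)) = 6 + 0 = 6)
√(-3760327 + R(1971, -991)) = √(-3760327 + 6) = √(-3760321) = I*√3760321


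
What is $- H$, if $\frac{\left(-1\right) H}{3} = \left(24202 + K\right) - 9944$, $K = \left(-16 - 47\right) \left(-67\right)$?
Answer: $55437$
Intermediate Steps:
$K = 4221$ ($K = \left(-63\right) \left(-67\right) = 4221$)
$H = -55437$ ($H = - 3 \left(\left(24202 + 4221\right) - 9944\right) = - 3 \left(28423 - 9944\right) = \left(-3\right) 18479 = -55437$)
$- H = \left(-1\right) \left(-55437\right) = 55437$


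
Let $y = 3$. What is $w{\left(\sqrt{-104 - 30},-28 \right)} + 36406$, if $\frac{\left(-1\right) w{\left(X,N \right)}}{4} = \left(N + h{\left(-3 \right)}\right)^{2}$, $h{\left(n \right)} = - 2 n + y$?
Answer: $34962$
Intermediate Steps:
$h{\left(n \right)} = 3 - 2 n$ ($h{\left(n \right)} = - 2 n + 3 = 3 - 2 n$)
$w{\left(X,N \right)} = - 4 \left(9 + N\right)^{2}$ ($w{\left(X,N \right)} = - 4 \left(N + \left(3 - -6\right)\right)^{2} = - 4 \left(N + \left(3 + 6\right)\right)^{2} = - 4 \left(N + 9\right)^{2} = - 4 \left(9 + N\right)^{2}$)
$w{\left(\sqrt{-104 - 30},-28 \right)} + 36406 = - 4 \left(9 - 28\right)^{2} + 36406 = - 4 \left(-19\right)^{2} + 36406 = \left(-4\right) 361 + 36406 = -1444 + 36406 = 34962$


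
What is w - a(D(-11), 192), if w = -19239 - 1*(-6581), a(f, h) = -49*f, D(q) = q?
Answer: -13197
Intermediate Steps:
w = -12658 (w = -19239 + 6581 = -12658)
w - a(D(-11), 192) = -12658 - (-49)*(-11) = -12658 - 1*539 = -12658 - 539 = -13197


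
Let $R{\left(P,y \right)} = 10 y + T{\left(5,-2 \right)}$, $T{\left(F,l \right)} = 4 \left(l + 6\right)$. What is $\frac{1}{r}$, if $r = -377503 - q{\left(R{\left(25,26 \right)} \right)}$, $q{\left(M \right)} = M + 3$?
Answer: $- \frac{1}{377782} \approx -2.647 \cdot 10^{-6}$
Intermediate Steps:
$T{\left(F,l \right)} = 24 + 4 l$ ($T{\left(F,l \right)} = 4 \left(6 + l\right) = 24 + 4 l$)
$R{\left(P,y \right)} = 16 + 10 y$ ($R{\left(P,y \right)} = 10 y + \left(24 + 4 \left(-2\right)\right) = 10 y + \left(24 - 8\right) = 10 y + 16 = 16 + 10 y$)
$q{\left(M \right)} = 3 + M$
$r = -377782$ ($r = -377503 - \left(3 + \left(16 + 10 \cdot 26\right)\right) = -377503 - \left(3 + \left(16 + 260\right)\right) = -377503 - \left(3 + 276\right) = -377503 - 279 = -377782$)
$\frac{1}{r} = \frac{1}{-377782} = - \frac{1}{377782}$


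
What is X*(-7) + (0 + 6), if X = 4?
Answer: -22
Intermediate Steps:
X*(-7) + (0 + 6) = 4*(-7) + (0 + 6) = -28 + 6 = -22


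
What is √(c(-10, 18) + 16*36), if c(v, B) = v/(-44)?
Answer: √278894/22 ≈ 24.005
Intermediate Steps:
c(v, B) = -v/44 (c(v, B) = v*(-1/44) = -v/44)
√(c(-10, 18) + 16*36) = √(-1/44*(-10) + 16*36) = √(5/22 + 576) = √(12677/22) = √278894/22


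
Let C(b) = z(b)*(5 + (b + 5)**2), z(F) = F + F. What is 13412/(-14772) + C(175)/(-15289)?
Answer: -41936346767/56462277 ≈ -742.73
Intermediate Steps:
z(F) = 2*F
C(b) = 2*b*(5 + (5 + b)**2) (C(b) = (2*b)*(5 + (b + 5)**2) = (2*b)*(5 + (5 + b)**2) = 2*b*(5 + (5 + b)**2))
13412/(-14772) + C(175)/(-15289) = 13412/(-14772) + (2*175*(5 + (5 + 175)**2))/(-15289) = 13412*(-1/14772) + (2*175*(5 + 180**2))*(-1/15289) = -3353/3693 + (2*175*(5 + 32400))*(-1/15289) = -3353/3693 + (2*175*32405)*(-1/15289) = -3353/3693 + 11341750*(-1/15289) = -3353/3693 - 11341750/15289 = -41936346767/56462277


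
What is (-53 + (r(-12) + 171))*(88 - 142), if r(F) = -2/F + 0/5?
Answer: -6381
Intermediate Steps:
r(F) = -2/F (r(F) = -2/F + 0*(⅕) = -2/F + 0 = -2/F)
(-53 + (r(-12) + 171))*(88 - 142) = (-53 + (-2/(-12) + 171))*(88 - 142) = (-53 + (-2*(-1/12) + 171))*(-54) = (-53 + (⅙ + 171))*(-54) = (-53 + 1027/6)*(-54) = (709/6)*(-54) = -6381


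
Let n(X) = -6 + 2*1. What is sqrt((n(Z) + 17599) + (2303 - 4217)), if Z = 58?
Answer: sqrt(15681) ≈ 125.22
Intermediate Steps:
n(X) = -4 (n(X) = -6 + 2 = -4)
sqrt((n(Z) + 17599) + (2303 - 4217)) = sqrt((-4 + 17599) + (2303 - 4217)) = sqrt(17595 - 1914) = sqrt(15681)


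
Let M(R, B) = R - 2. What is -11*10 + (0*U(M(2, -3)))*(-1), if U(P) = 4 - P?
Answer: -110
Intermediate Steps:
M(R, B) = -2 + R
-11*10 + (0*U(M(2, -3)))*(-1) = -11*10 + (0*(4 - (-2 + 2)))*(-1) = -110 + (0*(4 - 1*0))*(-1) = -110 + (0*(4 + 0))*(-1) = -110 + (0*4)*(-1) = -110 + 0*(-1) = -110 + 0 = -110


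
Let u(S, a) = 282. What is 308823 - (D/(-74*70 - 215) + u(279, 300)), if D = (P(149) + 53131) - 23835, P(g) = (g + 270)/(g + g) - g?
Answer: 99210627467/321542 ≈ 3.0855e+5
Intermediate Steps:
P(g) = -g + (270 + g)/(2*g) (P(g) = (270 + g)/((2*g)) - g = (270 + g)*(1/(2*g)) - g = (270 + g)/(2*g) - g = -g + (270 + g)/(2*g))
D = 8686225/298 (D = ((1/2 - 1*149 + 135/149) + 53131) - 23835 = ((1/2 - 149 + 135*(1/149)) + 53131) - 23835 = ((1/2 - 149 + 135/149) + 53131) - 23835 = (-43983/298 + 53131) - 23835 = 15789055/298 - 23835 = 8686225/298 ≈ 29148.)
308823 - (D/(-74*70 - 215) + u(279, 300)) = 308823 - (8686225/(298*(-74*70 - 215)) + 282) = 308823 - (8686225/(298*(-5180 - 215)) + 282) = 308823 - ((8686225/298)/(-5395) + 282) = 308823 - ((8686225/298)*(-1/5395) + 282) = 308823 - (-1737245/321542 + 282) = 308823 - 1*88937599/321542 = 308823 - 88937599/321542 = 99210627467/321542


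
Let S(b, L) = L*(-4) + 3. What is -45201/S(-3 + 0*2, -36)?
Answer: -15067/49 ≈ -307.49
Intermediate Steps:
S(b, L) = 3 - 4*L (S(b, L) = -4*L + 3 = 3 - 4*L)
-45201/S(-3 + 0*2, -36) = -45201/(3 - 4*(-36)) = -45201/(3 + 144) = -45201/147 = -45201*1/147 = -15067/49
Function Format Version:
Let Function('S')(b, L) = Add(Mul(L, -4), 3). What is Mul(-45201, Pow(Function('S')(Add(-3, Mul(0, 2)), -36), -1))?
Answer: Rational(-15067, 49) ≈ -307.49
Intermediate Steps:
Function('S')(b, L) = Add(3, Mul(-4, L)) (Function('S')(b, L) = Add(Mul(-4, L), 3) = Add(3, Mul(-4, L)))
Mul(-45201, Pow(Function('S')(Add(-3, Mul(0, 2)), -36), -1)) = Mul(-45201, Pow(Add(3, Mul(-4, -36)), -1)) = Mul(-45201, Pow(Add(3, 144), -1)) = Mul(-45201, Pow(147, -1)) = Mul(-45201, Rational(1, 147)) = Rational(-15067, 49)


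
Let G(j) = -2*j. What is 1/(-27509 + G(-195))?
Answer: -1/27119 ≈ -3.6874e-5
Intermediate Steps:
1/(-27509 + G(-195)) = 1/(-27509 - 2*(-195)) = 1/(-27509 + 390) = 1/(-27119) = -1/27119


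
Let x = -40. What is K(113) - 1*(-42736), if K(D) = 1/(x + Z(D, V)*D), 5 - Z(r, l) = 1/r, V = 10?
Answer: 22393665/524 ≈ 42736.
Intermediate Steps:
Z(r, l) = 5 - 1/r
K(D) = 1/(-40 + D*(5 - 1/D)) (K(D) = 1/(-40 + (5 - 1/D)*D) = 1/(-40 + D*(5 - 1/D)))
K(113) - 1*(-42736) = 1/(-41 + 5*113) - 1*(-42736) = 1/(-41 + 565) + 42736 = 1/524 + 42736 = 22393665/524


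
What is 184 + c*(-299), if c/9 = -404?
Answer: 1087348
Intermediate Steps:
c = -3636 (c = 9*(-404) = -3636)
184 + c*(-299) = 184 - 3636*(-299) = 184 + 1087164 = 1087348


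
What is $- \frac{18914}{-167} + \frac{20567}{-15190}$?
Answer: $\frac{283868971}{2536730} \approx 111.9$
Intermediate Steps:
$- \frac{18914}{-167} + \frac{20567}{-15190} = \left(-18914\right) \left(- \frac{1}{167}\right) + 20567 \left(- \frac{1}{15190}\right) = \frac{18914}{167} - \frac{20567}{15190} = \frac{283868971}{2536730}$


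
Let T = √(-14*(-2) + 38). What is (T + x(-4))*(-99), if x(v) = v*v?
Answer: -1584 - 99*√66 ≈ -2388.3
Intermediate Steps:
x(v) = v²
T = √66 (T = √(28 + 38) = √66 ≈ 8.1240)
(T + x(-4))*(-99) = (√66 + (-4)²)*(-99) = (√66 + 16)*(-99) = (16 + √66)*(-99) = -1584 - 99*√66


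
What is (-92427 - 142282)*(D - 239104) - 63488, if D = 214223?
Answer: 5839731141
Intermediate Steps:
(-92427 - 142282)*(D - 239104) - 63488 = (-92427 - 142282)*(214223 - 239104) - 63488 = -234709*(-24881) - 63488 = 5839794629 - 63488 = 5839731141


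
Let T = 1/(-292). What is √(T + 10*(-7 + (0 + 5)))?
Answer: 3*I*√47377/146 ≈ 4.4725*I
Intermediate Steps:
T = -1/292 ≈ -0.0034247
√(T + 10*(-7 + (0 + 5))) = √(-1/292 + 10*(-7 + (0 + 5))) = √(-1/292 + 10*(-7 + 5)) = √(-1/292 + 10*(-2)) = √(-1/292 - 20) = √(-5841/292) = 3*I*√47377/146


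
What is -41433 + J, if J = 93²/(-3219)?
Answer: -44460492/1073 ≈ -41436.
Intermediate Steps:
J = -2883/1073 (J = 8649*(-1/3219) = -2883/1073 ≈ -2.6869)
-41433 + J = -41433 - 2883/1073 = -44460492/1073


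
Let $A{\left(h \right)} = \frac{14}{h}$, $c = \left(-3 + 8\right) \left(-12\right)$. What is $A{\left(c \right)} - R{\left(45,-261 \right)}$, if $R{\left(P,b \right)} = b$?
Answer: $\frac{7823}{30} \approx 260.77$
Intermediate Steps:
$c = -60$ ($c = 5 \left(-12\right) = -60$)
$A{\left(c \right)} - R{\left(45,-261 \right)} = \frac{14}{-60} - -261 = 14 \left(- \frac{1}{60}\right) + 261 = - \frac{7}{30} + 261 = \frac{7823}{30}$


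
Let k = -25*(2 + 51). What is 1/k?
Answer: -1/1325 ≈ -0.00075472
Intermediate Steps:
k = -1325 (k = -25*53 = -1325)
1/k = 1/(-1325) = -1/1325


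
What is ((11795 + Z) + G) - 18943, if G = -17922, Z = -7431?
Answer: -32501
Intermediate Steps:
((11795 + Z) + G) - 18943 = ((11795 - 7431) - 17922) - 18943 = (4364 - 17922) - 18943 = -13558 - 18943 = -32501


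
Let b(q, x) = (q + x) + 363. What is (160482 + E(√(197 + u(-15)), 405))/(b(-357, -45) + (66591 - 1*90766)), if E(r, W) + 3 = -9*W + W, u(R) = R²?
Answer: -157239/24214 ≈ -6.4937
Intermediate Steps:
b(q, x) = 363 + q + x
E(r, W) = -3 - 8*W (E(r, W) = -3 + (-9*W + W) = -3 - 8*W)
(160482 + E(√(197 + u(-15)), 405))/(b(-357, -45) + (66591 - 1*90766)) = (160482 + (-3 - 8*405))/((363 - 357 - 45) + (66591 - 1*90766)) = (160482 + (-3 - 3240))/(-39 + (66591 - 90766)) = (160482 - 3243)/(-39 - 24175) = 157239/(-24214) = 157239*(-1/24214) = -157239/24214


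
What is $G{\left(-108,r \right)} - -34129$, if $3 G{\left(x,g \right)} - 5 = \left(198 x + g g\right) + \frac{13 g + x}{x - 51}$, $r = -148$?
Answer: $\frac{16365040}{477} \approx 34308.0$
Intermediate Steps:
$G{\left(x,g \right)} = \frac{5}{3} + 66 x + \frac{g^{2}}{3} + \frac{x + 13 g}{3 \left(-51 + x\right)}$ ($G{\left(x,g \right)} = \frac{5}{3} + \frac{\left(198 x + g g\right) + \frac{13 g + x}{x - 51}}{3} = \frac{5}{3} + \frac{\left(198 x + g^{2}\right) + \frac{x + 13 g}{-51 + x}}{3} = \frac{5}{3} + \frac{\left(g^{2} + 198 x\right) + \frac{x + 13 g}{-51 + x}}{3} = \frac{5}{3} + \frac{g^{2} + 198 x + \frac{x + 13 g}{-51 + x}}{3} = \frac{5}{3} + \left(66 x + \frac{g^{2}}{3} + \frac{x + 13 g}{3 \left(-51 + x\right)}\right) = \frac{5}{3} + 66 x + \frac{g^{2}}{3} + \frac{x + 13 g}{3 \left(-51 + x\right)}$)
$G{\left(-108,r \right)} - -34129 = \frac{-255 - -1089936 - 51 \left(-148\right)^{2} + 13 \left(-148\right) + 198 \left(-108\right)^{2} - 108 \left(-148\right)^{2}}{3 \left(-51 - 108\right)} - -34129 = \frac{-255 + 1089936 - 1117104 - 1924 + 198 \cdot 11664 - 2365632}{3 \left(-159\right)} + 34129 = \frac{1}{3} \left(- \frac{1}{159}\right) \left(-255 + 1089936 - 1117104 - 1924 + 2309472 - 2365632\right) + 34129 = \frac{1}{3} \left(- \frac{1}{159}\right) \left(-85507\right) + 34129 = \frac{85507}{477} + 34129 = \frac{16365040}{477}$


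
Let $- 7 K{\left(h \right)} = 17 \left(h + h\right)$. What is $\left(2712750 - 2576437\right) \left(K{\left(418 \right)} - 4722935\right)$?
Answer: $- \frac{4508519350941}{7} \approx -6.4407 \cdot 10^{11}$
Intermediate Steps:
$K{\left(h \right)} = - \frac{34 h}{7}$ ($K{\left(h \right)} = - \frac{17 \left(h + h\right)}{7} = - \frac{17 \cdot 2 h}{7} = - \frac{34 h}{7}$)
$\left(2712750 - 2576437\right) \left(K{\left(418 \right)} - 4722935\right) = \left(2712750 - 2576437\right) \left(\left(- \frac{34}{7}\right) 418 - 4722935\right) = 136313 \left(- \frac{14212}{7} - 4722935\right) = 136313 \left(- \frac{33074757}{7}\right) = - \frac{4508519350941}{7}$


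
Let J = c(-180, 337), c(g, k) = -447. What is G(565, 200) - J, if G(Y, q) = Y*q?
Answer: 113447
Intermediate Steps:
J = -447
G(565, 200) - J = 565*200 - 1*(-447) = 113000 + 447 = 113447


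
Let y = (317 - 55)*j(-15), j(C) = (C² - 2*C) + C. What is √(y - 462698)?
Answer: I*√399818 ≈ 632.31*I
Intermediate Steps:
j(C) = C² - C
y = 62880 (y = (317 - 55)*(-15*(-1 - 15)) = 262*(-15*(-16)) = 262*240 = 62880)
√(y - 462698) = √(62880 - 462698) = √(-399818) = I*√399818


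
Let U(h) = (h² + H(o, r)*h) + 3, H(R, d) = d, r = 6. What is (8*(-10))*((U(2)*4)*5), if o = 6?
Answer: -30400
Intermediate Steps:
U(h) = 3 + h² + 6*h (U(h) = (h² + 6*h) + 3 = 3 + h² + 6*h)
(8*(-10))*((U(2)*4)*5) = (8*(-10))*(((3 + 2² + 6*2)*4)*5) = -80*(3 + 4 + 12)*4*5 = -80*19*4*5 = -6080*5 = -80*380 = -30400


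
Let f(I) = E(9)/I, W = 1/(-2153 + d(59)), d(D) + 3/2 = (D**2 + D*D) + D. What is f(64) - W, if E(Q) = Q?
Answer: 87469/622912 ≈ 0.14042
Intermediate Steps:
d(D) = -3/2 + D + 2*D**2 (d(D) = -3/2 + ((D**2 + D*D) + D) = -3/2 + ((D**2 + D**2) + D) = -3/2 + (2*D**2 + D) = -3/2 + (D + 2*D**2) = -3/2 + D + 2*D**2)
W = 2/9733 (W = 1/(-2153 + (-3/2 + 59 + 2*59**2)) = 1/(-2153 + (-3/2 + 59 + 2*3481)) = 1/(-2153 + (-3/2 + 59 + 6962)) = 1/(-2153 + 14039/2) = 1/(9733/2) = 2/9733 ≈ 0.00020549)
f(I) = 9/I
f(64) - W = 9/64 - 1*2/9733 = 9*(1/64) - 2/9733 = 9/64 - 2/9733 = 87469/622912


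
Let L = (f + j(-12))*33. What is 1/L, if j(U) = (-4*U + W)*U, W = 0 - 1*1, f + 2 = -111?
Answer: -1/22341 ≈ -4.4761e-5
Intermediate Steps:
f = -113 (f = -2 - 111 = -113)
W = -1 (W = 0 - 1 = -1)
j(U) = U*(-1 - 4*U) (j(U) = (-4*U - 1)*U = (-1 - 4*U)*U = U*(-1 - 4*U))
L = -22341 (L = (-113 - 1*(-12)*(1 + 4*(-12)))*33 = (-113 - 1*(-12)*(1 - 48))*33 = (-113 - 1*(-12)*(-47))*33 = (-113 - 564)*33 = -677*33 = -22341)
1/L = 1/(-22341) = -1/22341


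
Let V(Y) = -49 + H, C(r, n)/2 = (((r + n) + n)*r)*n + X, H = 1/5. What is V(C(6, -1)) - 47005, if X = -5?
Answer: -235269/5 ≈ -47054.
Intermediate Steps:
H = ⅕ ≈ 0.20000
C(r, n) = -10 + 2*n*r*(r + 2*n) (C(r, n) = 2*((((r + n) + n)*r)*n - 5) = 2*((((n + r) + n)*r)*n - 5) = 2*(((r + 2*n)*r)*n - 5) = 2*((r*(r + 2*n))*n - 5) = 2*(n*r*(r + 2*n) - 5) = 2*(-5 + n*r*(r + 2*n)) = -10 + 2*n*r*(r + 2*n))
V(Y) = -244/5 (V(Y) = -49 + ⅕ = -244/5)
V(C(6, -1)) - 47005 = -244/5 - 47005 = -235269/5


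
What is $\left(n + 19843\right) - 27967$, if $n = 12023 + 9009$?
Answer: $12908$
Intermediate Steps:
$n = 21032$
$\left(n + 19843\right) - 27967 = \left(21032 + 19843\right) - 27967 = 40875 - 27967 = 12908$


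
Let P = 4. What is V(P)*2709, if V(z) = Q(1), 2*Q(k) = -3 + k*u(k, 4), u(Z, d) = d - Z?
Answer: 0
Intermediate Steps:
Q(k) = -3/2 + k*(4 - k)/2 (Q(k) = (-3 + k*(4 - k))/2 = -3/2 + k*(4 - k)/2)
V(z) = 0 (V(z) = -3/2 - ½*1*(-4 + 1) = -3/2 - ½*1*(-3) = -3/2 + 3/2 = 0)
V(P)*2709 = 0*2709 = 0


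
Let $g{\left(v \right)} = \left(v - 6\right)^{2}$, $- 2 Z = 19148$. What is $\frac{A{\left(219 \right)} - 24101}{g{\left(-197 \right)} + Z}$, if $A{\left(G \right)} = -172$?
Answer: $- \frac{2697}{3515} \approx -0.76728$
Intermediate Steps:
$Z = -9574$ ($Z = \left(- \frac{1}{2}\right) 19148 = -9574$)
$g{\left(v \right)} = \left(-6 + v\right)^{2}$
$\frac{A{\left(219 \right)} - 24101}{g{\left(-197 \right)} + Z} = \frac{-172 - 24101}{\left(-6 - 197\right)^{2} - 9574} = - \frac{24273}{\left(-203\right)^{2} - 9574} = - \frac{24273}{41209 - 9574} = - \frac{24273}{31635} = \left(-24273\right) \frac{1}{31635} = - \frac{2697}{3515}$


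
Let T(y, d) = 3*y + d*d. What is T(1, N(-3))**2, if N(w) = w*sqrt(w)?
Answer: 576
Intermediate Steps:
N(w) = w**(3/2)
T(y, d) = d**2 + 3*y (T(y, d) = 3*y + d**2 = d**2 + 3*y)
T(1, N(-3))**2 = (((-3)**(3/2))**2 + 3*1)**2 = ((-3*I*sqrt(3))**2 + 3)**2 = (-27 + 3)**2 = (-24)**2 = 576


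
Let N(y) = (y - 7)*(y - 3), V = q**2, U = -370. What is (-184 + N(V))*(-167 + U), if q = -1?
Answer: 92364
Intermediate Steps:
V = 1 (V = (-1)**2 = 1)
N(y) = (-7 + y)*(-3 + y)
(-184 + N(V))*(-167 + U) = (-184 + (21 + 1**2 - 10*1))*(-167 - 370) = (-184 + (21 + 1 - 10))*(-537) = (-184 + 12)*(-537) = -172*(-537) = 92364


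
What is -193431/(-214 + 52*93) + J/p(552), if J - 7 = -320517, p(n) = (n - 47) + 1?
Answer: -789636653/1169366 ≈ -675.27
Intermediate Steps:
p(n) = -46 + n (p(n) = (-47 + n) + 1 = -46 + n)
J = -320510 (J = 7 - 320517 = -320510)
-193431/(-214 + 52*93) + J/p(552) = -193431/(-214 + 52*93) - 320510/(-46 + 552) = -193431/(-214 + 4836) - 320510/506 = -193431/4622 - 320510*1/506 = -193431*1/4622 - 160255/253 = -193431/4622 - 160255/253 = -789636653/1169366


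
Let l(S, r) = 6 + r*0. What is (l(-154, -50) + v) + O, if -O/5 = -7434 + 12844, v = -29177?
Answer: -56221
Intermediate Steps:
l(S, r) = 6 (l(S, r) = 6 + 0 = 6)
O = -27050 (O = -5*(-7434 + 12844) = -5*5410 = -27050)
(l(-154, -50) + v) + O = (6 - 29177) - 27050 = -29171 - 27050 = -56221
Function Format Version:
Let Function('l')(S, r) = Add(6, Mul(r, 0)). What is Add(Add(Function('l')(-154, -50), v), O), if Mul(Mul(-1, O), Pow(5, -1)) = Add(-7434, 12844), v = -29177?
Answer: -56221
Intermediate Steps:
Function('l')(S, r) = 6 (Function('l')(S, r) = Add(6, 0) = 6)
O = -27050 (O = Mul(-5, Add(-7434, 12844)) = Mul(-5, 5410) = -27050)
Add(Add(Function('l')(-154, -50), v), O) = Add(Add(6, -29177), -27050) = Add(-29171, -27050) = -56221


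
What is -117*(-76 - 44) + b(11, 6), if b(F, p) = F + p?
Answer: 14057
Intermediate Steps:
-117*(-76 - 44) + b(11, 6) = -117*(-76 - 44) + (11 + 6) = -117*(-120) + 17 = 14040 + 17 = 14057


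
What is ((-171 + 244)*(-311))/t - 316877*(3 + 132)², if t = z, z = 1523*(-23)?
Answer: -202295393768722/35029 ≈ -5.7751e+9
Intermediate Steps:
z = -35029
t = -35029
((-171 + 244)*(-311))/t - 316877*(3 + 132)² = ((-171 + 244)*(-311))/(-35029) - 316877*(3 + 132)² = (73*(-311))*(-1/35029) - 316877/((1/135)²) = -22703*(-1/35029) - 316877/((1/135)²) = 22703/35029 - 316877/1/18225 = 22703/35029 - 316877*18225 = 22703/35029 - 5775083325 = -202295393768722/35029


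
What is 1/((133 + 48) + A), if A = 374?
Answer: 1/555 ≈ 0.0018018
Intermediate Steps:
1/((133 + 48) + A) = 1/((133 + 48) + 374) = 1/(181 + 374) = 1/555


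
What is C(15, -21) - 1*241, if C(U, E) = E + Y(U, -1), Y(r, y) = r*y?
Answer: -277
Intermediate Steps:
C(U, E) = E - U (C(U, E) = E + U*(-1) = E - U)
C(15, -21) - 1*241 = (-21 - 1*15) - 1*241 = (-21 - 15) - 241 = -36 - 241 = -277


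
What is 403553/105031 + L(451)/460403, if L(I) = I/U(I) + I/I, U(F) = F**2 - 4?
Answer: 37790576231444311/9835584826313721 ≈ 3.8422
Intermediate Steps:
U(F) = -4 + F**2
L(I) = 1 + I/(-4 + I**2) (L(I) = I/(-4 + I**2) + I/I = I/(-4 + I**2) + 1 = 1 + I/(-4 + I**2))
403553/105031 + L(451)/460403 = 403553/105031 + ((-4 + 451 + 451**2)/(-4 + 451**2))/460403 = 403553*(1/105031) + ((-4 + 451 + 203401)/(-4 + 203401))*(1/460403) = 403553/105031 + (203848/203397)*(1/460403) = 403553/105031 + 203848/93644588991 = 37790576231444311/9835584826313721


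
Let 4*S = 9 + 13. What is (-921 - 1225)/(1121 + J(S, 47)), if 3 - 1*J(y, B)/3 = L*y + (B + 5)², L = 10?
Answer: 2146/7147 ≈ 0.30027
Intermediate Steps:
S = 11/2 (S = (9 + 13)/4 = (¼)*22 = 11/2 ≈ 5.5000)
J(y, B) = 9 - 30*y - 3*(5 + B)² (J(y, B) = 9 - 3*(10*y + (B + 5)²) = 9 - 3*(10*y + (5 + B)²) = 9 - 3*((5 + B)² + 10*y) = 9 + (-30*y - 3*(5 + B)²) = 9 - 30*y - 3*(5 + B)²)
(-921 - 1225)/(1121 + J(S, 47)) = (-921 - 1225)/(1121 + (9 - 30*11/2 - 3*(5 + 47)²)) = -2146/(1121 + (9 - 165 - 3*52²)) = -2146/(1121 + (9 - 165 - 3*2704)) = -2146/(1121 + (9 - 165 - 8112)) = -2146/(1121 - 8268) = -2146/(-7147) = -2146*(-1/7147) = 2146/7147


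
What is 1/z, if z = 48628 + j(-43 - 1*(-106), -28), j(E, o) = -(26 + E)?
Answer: 1/48539 ≈ 2.0602e-5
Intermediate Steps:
j(E, o) = -26 - E
z = 48539 (z = 48628 + (-26 - (-43 - 1*(-106))) = 48628 + (-26 - (-43 + 106)) = 48628 + (-26 - 1*63) = 48628 + (-26 - 63) = 48628 - 89 = 48539)
1/z = 1/48539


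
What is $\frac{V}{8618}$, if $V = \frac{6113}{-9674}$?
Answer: $- \frac{6113}{83370532} \approx -7.3323 \cdot 10^{-5}$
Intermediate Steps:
$V = - \frac{6113}{9674}$ ($V = 6113 \left(- \frac{1}{9674}\right) = - \frac{6113}{9674} \approx -0.6319$)
$\frac{V}{8618} = - \frac{6113}{9674 \cdot 8618} = \left(- \frac{6113}{9674}\right) \frac{1}{8618} = - \frac{6113}{83370532}$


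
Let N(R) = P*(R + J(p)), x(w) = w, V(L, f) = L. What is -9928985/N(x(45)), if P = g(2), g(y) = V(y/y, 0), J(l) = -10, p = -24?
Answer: -1985797/7 ≈ -2.8369e+5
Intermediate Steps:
g(y) = 1 (g(y) = y/y = 1)
P = 1
N(R) = -10 + R (N(R) = 1*(R - 10) = 1*(-10 + R) = -10 + R)
-9928985/N(x(45)) = -9928985/(-10 + 45) = -9928985/35 = -9928985*1/35 = -1985797/7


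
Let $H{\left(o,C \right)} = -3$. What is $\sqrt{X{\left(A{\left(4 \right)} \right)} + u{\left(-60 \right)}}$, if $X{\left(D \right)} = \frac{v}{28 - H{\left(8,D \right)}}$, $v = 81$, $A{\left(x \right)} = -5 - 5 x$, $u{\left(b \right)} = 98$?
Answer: $\frac{\sqrt{96689}}{31} \approx 10.031$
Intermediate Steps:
$X{\left(D \right)} = \frac{81}{31}$ ($X{\left(D \right)} = \frac{81}{28 - -3} = \frac{81}{28 + 3} = \frac{81}{31}$)
$\sqrt{X{\left(A{\left(4 \right)} \right)} + u{\left(-60 \right)}} = \sqrt{\frac{81}{31} + 98} = \sqrt{\frac{3119}{31}} = \frac{\sqrt{96689}}{31}$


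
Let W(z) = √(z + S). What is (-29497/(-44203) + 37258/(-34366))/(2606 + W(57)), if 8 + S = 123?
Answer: -34378649084/214920240101189 + 26384228*√43/214920240101189 ≈ -0.00015916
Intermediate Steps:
S = 115 (S = -8 + 123 = 115)
W(z) = √(115 + z) (W(z) = √(z + 115) = √(115 + z))
(-29497/(-44203) + 37258/(-34366))/(2606 + W(57)) = (-29497/(-44203) + 37258/(-34366))/(2606 + √(115 + 57)) = (-29497*(-1/44203) + 37258*(-1/34366))/(2606 + √172) = (29497/44203 - 18629/17183)/(2606 + 2*√43) = -316610736/(759540149*(2606 + 2*√43))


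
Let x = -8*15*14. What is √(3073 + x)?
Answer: √1393 ≈ 37.323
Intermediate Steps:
x = -1680 (x = -120*14 = -1680)
√(3073 + x) = √(3073 - 1680) = √1393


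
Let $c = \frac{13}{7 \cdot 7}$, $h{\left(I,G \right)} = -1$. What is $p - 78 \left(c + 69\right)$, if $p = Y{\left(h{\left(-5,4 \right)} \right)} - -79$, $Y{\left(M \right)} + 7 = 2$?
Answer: $- \frac{261106}{49} \approx -5328.7$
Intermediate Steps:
$Y{\left(M \right)} = -5$ ($Y{\left(M \right)} = -7 + 2 = -5$)
$c = \frac{13}{49} \approx 0.26531$
$p = 74$ ($p = -5 - -79 = -5 + 79 = 74$)
$p - 78 \left(c + 69\right) = 74 - 78 \left(\frac{13}{49} + 69\right) = 74 - \frac{264732}{49} = - \frac{261106}{49}$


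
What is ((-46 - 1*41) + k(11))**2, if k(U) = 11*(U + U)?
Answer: 24025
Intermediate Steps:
k(U) = 22*U (k(U) = 11*(2*U) = 22*U)
((-46 - 1*41) + k(11))**2 = ((-46 - 1*41) + 22*11)**2 = ((-46 - 41) + 242)**2 = (-87 + 242)**2 = 155**2 = 24025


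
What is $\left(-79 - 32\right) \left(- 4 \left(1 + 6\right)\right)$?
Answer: $3108$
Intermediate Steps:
$\left(-79 - 32\right) \left(- 4 \left(1 + 6\right)\right) = - 111 \left(\left(-4\right) 7\right) = \left(-111\right) \left(-28\right) = 3108$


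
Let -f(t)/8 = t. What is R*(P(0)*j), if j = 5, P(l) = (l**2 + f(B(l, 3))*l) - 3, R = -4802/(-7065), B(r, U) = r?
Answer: -4802/471 ≈ -10.195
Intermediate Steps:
R = 4802/7065 (R = -4802*(-1/7065) = 4802/7065 ≈ 0.67969)
f(t) = -8*t
P(l) = -3 - 7*l**2 (P(l) = (l**2 + (-8*l)*l) - 3 = (l**2 - 8*l**2) - 3 = -7*l**2 - 3 = -3 - 7*l**2)
R*(P(0)*j) = 4802*((-3 - 7*0**2)*5)/7065 = 4802*((-3 - 7*0)*5)/7065 = 4802*((-3 + 0)*5)/7065 = 4802*(-3*5)/7065 = (4802/7065)*(-15) = -4802/471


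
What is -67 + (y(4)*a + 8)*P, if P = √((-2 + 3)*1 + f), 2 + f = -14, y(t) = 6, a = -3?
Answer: -67 - 10*I*√15 ≈ -67.0 - 38.73*I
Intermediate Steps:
f = -16 (f = -2 - 14 = -16)
P = I*√15 (P = √((-2 + 3)*1 - 16) = √(1*1 - 16) = √(1 - 16) = √(-15) = I*√15 ≈ 3.873*I)
-67 + (y(4)*a + 8)*P = -67 + (6*(-3) + 8)*(I*√15) = -67 + (-18 + 8)*(I*√15) = -67 - 10*I*√15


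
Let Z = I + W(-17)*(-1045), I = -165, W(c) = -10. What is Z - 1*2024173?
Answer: -2013888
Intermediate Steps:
Z = 10285 (Z = -165 - 10*(-1045) = -165 + 10450 = 10285)
Z - 1*2024173 = 10285 - 1*2024173 = 10285 - 2024173 = -2013888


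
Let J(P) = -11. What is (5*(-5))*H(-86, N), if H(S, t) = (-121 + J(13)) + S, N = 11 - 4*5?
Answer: 5450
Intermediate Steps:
N = -9 (N = 11 - 20 = -9)
H(S, t) = -132 + S (H(S, t) = (-121 - 11) + S = -132 + S)
(5*(-5))*H(-86, N) = (5*(-5))*(-132 - 86) = -25*(-218) = 5450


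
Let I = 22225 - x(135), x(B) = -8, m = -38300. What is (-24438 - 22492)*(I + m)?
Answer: 754024310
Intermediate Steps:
I = 22233 (I = 22225 - 1*(-8) = 22225 + 8 = 22233)
(-24438 - 22492)*(I + m) = (-24438 - 22492)*(22233 - 38300) = -46930*(-16067) = 754024310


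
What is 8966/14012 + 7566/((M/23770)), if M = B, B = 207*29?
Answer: 420004238123/14019006 ≈ 29960.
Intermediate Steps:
B = 6003
M = 6003
8966/14012 + 7566/((M/23770)) = 8966/14012 + 7566/((6003/23770)) = 8966*(1/14012) + 7566/((6003*(1/23770))) = 4483/7006 + 7566/(6003/23770) = 4483/7006 + 7566*(23770/6003) = 4483/7006 + 59947940/2001 = 420004238123/14019006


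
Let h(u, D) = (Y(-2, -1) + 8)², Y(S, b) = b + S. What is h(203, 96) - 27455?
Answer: -27430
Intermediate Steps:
Y(S, b) = S + b
h(u, D) = 25 (h(u, D) = ((-2 - 1) + 8)² = (-3 + 8)² = 5² = 25)
h(203, 96) - 27455 = 25 - 27455 = -27430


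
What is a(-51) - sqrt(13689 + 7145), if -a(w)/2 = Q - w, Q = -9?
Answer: -84 - sqrt(20834) ≈ -228.34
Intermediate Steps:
a(w) = 18 + 2*w (a(w) = -2*(-9 - w) = 18 + 2*w)
a(-51) - sqrt(13689 + 7145) = (18 + 2*(-51)) - sqrt(13689 + 7145) = (18 - 102) - sqrt(20834) = -84 - sqrt(20834)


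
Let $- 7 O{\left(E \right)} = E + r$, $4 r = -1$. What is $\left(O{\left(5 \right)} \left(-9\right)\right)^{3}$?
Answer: $\frac{5000211}{21952} \approx 227.78$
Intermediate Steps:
$r = - \frac{1}{4}$ ($r = \frac{1}{4} \left(-1\right) = - \frac{1}{4} \approx -0.25$)
$O{\left(E \right)} = \frac{1}{28} - \frac{E}{7}$ ($O{\left(E \right)} = - \frac{E - \frac{1}{4}}{7} = - \frac{- \frac{1}{4} + E}{7} = \frac{1}{28} - \frac{E}{7}$)
$\left(O{\left(5 \right)} \left(-9\right)\right)^{3} = \left(\left(\frac{1}{28} - \frac{5}{7}\right) \left(-9\right)\right)^{3} = \left(\left(- \frac{19}{28}\right) \left(-9\right)\right)^{3} = \left(\frac{171}{28}\right)^{3} = \frac{5000211}{21952}$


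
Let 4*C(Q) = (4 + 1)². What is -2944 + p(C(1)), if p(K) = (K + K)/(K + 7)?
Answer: -155982/53 ≈ -2943.1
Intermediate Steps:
C(Q) = 25/4 (C(Q) = (4 + 1)²/4 = (¼)*5² = (¼)*25 = 25/4)
p(K) = 2*K/(7 + K) (p(K) = (2*K)/(7 + K) = 2*K/(7 + K))
-2944 + p(C(1)) = -2944 + 2*(25/4)/(7 + 25/4) = -2944 + 2*(25/4)/(53/4) = -2944 + 2*(25/4)*(4/53) = -2944 + 50/53 = -155982/53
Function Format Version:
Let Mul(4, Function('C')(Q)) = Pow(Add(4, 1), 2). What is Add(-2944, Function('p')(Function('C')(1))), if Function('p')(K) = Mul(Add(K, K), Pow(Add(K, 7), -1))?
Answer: Rational(-155982, 53) ≈ -2943.1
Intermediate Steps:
Function('C')(Q) = Rational(25, 4) (Function('C')(Q) = Mul(Rational(1, 4), Pow(Add(4, 1), 2)) = Mul(Rational(1, 4), Pow(5, 2)) = Mul(Rational(1, 4), 25) = Rational(25, 4))
Function('p')(K) = Mul(2, K, Pow(Add(7, K), -1)) (Function('p')(K) = Mul(Mul(2, K), Pow(Add(7, K), -1)) = Mul(2, K, Pow(Add(7, K), -1)))
Add(-2944, Function('p')(Function('C')(1))) = Add(-2944, Mul(2, Rational(25, 4), Pow(Add(7, Rational(25, 4)), -1))) = Add(-2944, Mul(2, Rational(25, 4), Pow(Rational(53, 4), -1))) = Add(-2944, Mul(2, Rational(25, 4), Rational(4, 53))) = Add(-2944, Rational(50, 53)) = Rational(-155982, 53)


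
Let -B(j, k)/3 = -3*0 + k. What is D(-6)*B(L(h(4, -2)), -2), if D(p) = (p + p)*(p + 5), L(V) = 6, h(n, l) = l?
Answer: 72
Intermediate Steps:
B(j, k) = -3*k (B(j, k) = -3*(-3*0 + k) = -3*(0 + k) = -3*k)
D(p) = 2*p*(5 + p) (D(p) = (2*p)*(5 + p) = 2*p*(5 + p))
D(-6)*B(L(h(4, -2)), -2) = (2*(-6)*(5 - 6))*(-3*(-2)) = (2*(-6)*(-1))*6 = 12*6 = 72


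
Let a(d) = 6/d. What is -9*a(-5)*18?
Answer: 972/5 ≈ 194.40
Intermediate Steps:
-9*a(-5)*18 = -54/(-5)*18 = -54*(-1)/5*18 = -9*(-6/5)*18 = (54/5)*18 = 972/5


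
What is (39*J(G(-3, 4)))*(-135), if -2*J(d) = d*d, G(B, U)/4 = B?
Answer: 379080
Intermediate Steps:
G(B, U) = 4*B
J(d) = -d²/2 (J(d) = -d*d/2 = -d²/2)
(39*J(G(-3, 4)))*(-135) = (39*(-(4*(-3))²/2))*(-135) = (39*(-½*(-12)²))*(-135) = (39*(-½*144))*(-135) = (39*(-72))*(-135) = -2808*(-135) = 379080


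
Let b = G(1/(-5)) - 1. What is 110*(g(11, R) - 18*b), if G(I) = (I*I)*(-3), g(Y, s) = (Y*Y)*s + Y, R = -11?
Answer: -714912/5 ≈ -1.4298e+5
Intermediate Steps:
g(Y, s) = Y + s*Y**2 (g(Y, s) = Y**2*s + Y = s*Y**2 + Y = Y + s*Y**2)
G(I) = -3*I**2 (G(I) = I**2*(-3) = -3*I**2)
b = -28/25 (b = -3*(1/(-5))**2 - 1 = -3*(-1/5)**2 - 1 = -3*1/25 - 1 = -3/25 - 1 = -28/25 ≈ -1.1200)
110*(g(11, R) - 18*b) = 110*(11*(1 + 11*(-11)) - 18*(-28/25)) = 110*(11*(1 - 121) + 504/25) = 110*(11*(-120) + 504/25) = 110*(-1320 + 504/25) = 110*(-32496/25) = -714912/5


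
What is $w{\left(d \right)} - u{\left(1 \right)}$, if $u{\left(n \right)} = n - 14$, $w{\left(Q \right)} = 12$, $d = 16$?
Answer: $25$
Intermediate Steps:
$u{\left(n \right)} = -14 + n$
$w{\left(d \right)} - u{\left(1 \right)} = 12 - \left(-14 + 1\right) = 12 - -13 = 12 + 13 = 25$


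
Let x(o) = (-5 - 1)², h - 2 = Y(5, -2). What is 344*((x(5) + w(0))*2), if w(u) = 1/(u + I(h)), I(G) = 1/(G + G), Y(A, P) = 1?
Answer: 28896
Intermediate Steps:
h = 3 (h = 2 + 1 = 3)
I(G) = 1/(2*G)
x(o) = 36 (x(o) = (-6)² = 36)
w(u) = 1/(⅙ + u) (w(u) = 1/(u + (½)/3) = 1/(u + (½)*(⅓)) = 1/(u + ⅙) = 1/(⅙ + u))
344*((x(5) + w(0))*2) = 344*((36 + 6/(1 + 6*0))*2) = 344*((36 + 6/(1 + 0))*2) = 344*((36 + 6/1)*2) = 344*((36 + 6*1)*2) = 344*((36 + 6)*2) = 344*(42*2) = 344*84 = 28896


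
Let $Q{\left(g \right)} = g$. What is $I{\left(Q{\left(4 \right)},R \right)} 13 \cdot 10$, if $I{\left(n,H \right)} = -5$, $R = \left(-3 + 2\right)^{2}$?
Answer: $-650$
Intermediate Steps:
$R = 1$ ($R = \left(-1\right)^{2} = 1$)
$I{\left(Q{\left(4 \right)},R \right)} 13 \cdot 10 = \left(-5\right) 13 \cdot 10 = \left(-65\right) 10 = -650$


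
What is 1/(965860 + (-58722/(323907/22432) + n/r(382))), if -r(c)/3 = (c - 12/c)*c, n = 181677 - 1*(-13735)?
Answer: 11815479546/11364043084735891 ≈ 1.0397e-6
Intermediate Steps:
n = 195412 (n = 181677 + 13735 = 195412)
r(c) = -3*c*(c - 12/c) (r(c) = -3*(c - 12/c)*c = -3*c*(c - 12/c))
1/(965860 + (-58722/(323907/22432) + n/r(382))) = 1/(965860 + (-58722/(323907/22432) + 195412/(36 - 3*382**2))) = 1/(965860 + (-58722/(323907*(1/22432)) + 195412/(36 - 3*145924))) = 1/(965860 + (-58722/323907/22432 + 195412/(36 - 437772))) = 1/(965860 + (-58722*22432/323907 + 195412/(-437736))) = 1/(965860 + (-439083968/107969 + 195412*(-1/437736))) = 1/(965860 + (-439083968/107969 - 48853/109434)) = 1/(965860 - 48055989563669/11815479546) = 1/(11364043084735891/11815479546) = 11815479546/11364043084735891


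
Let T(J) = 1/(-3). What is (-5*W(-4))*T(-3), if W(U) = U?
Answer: -20/3 ≈ -6.6667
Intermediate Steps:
T(J) = -1/3
(-5*W(-4))*T(-3) = -5*(-4)*(-1/3) = 20*(-1/3) = -20/3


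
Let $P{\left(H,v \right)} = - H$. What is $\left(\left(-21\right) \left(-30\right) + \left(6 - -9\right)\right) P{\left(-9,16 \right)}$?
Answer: $5805$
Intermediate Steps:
$\left(\left(-21\right) \left(-30\right) + \left(6 - -9\right)\right) P{\left(-9,16 \right)} = \left(\left(-21\right) \left(-30\right) + \left(6 - -9\right)\right) \left(\left(-1\right) \left(-9\right)\right) = \left(630 + \left(6 + 9\right)\right) 9 = \left(630 + 15\right) 9 = 645 \cdot 9 = 5805$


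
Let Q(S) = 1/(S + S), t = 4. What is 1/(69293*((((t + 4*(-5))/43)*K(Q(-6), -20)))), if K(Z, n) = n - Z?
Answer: 129/66244108 ≈ 1.9473e-6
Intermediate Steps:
Q(S) = 1/(2*S)
1/(69293*((((t + 4*(-5))/43)*K(Q(-6), -20)))) = 1/(69293*((((4 + 4*(-5))/43)*(-20 - 1/(2*(-6)))))) = 1/(69293*((((4 - 20)*(1/43))*(-20 - (-1)/(2*6))))) = 1/(69293*(((-16*1/43)*(-20 - 1*(-1/12))))) = 1/(69293*((-16*(-20 + 1/12)/43))) = 1/(69293*((-16/43*(-239/12)))) = 1/(69293*(956/129)) = (1/69293)*(129/956) = 129/66244108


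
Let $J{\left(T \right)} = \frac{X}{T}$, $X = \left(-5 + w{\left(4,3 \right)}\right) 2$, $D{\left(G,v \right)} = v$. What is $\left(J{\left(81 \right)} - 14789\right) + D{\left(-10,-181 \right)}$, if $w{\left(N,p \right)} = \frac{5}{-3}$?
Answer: $- \frac{3637750}{243} \approx -14970.0$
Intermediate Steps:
$w{\left(N,p \right)} = - \frac{5}{3}$ ($w{\left(N,p \right)} = 5 \left(- \frac{1}{3}\right) = - \frac{5}{3}$)
$X = - \frac{40}{3}$ ($X = \left(-5 - \frac{5}{3}\right) 2 = \left(- \frac{20}{3}\right) 2 = - \frac{40}{3} \approx -13.333$)
$J{\left(T \right)} = - \frac{40}{3 T}$
$\left(J{\left(81 \right)} - 14789\right) + D{\left(-10,-181 \right)} = \left(- \frac{40}{3 \cdot 81} - 14789\right) - 181 = \left(\left(- \frac{40}{3}\right) \frac{1}{81} - 14789\right) - 181 = \left(- \frac{40}{243} - 14789\right) - 181 = - \frac{3593767}{243} - 181 = - \frac{3637750}{243}$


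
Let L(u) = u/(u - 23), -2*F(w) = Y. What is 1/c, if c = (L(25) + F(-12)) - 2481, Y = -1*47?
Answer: -1/2445 ≈ -0.00040900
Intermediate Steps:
Y = -47
F(w) = 47/2 (F(w) = -½*(-47) = 47/2)
L(u) = u/(-23 + u)
c = -2445 (c = (25/(-23 + 25) + 47/2) - 2481 = (25/2 + 47/2) - 2481 = 36 - 2481 = -2445)
1/c = 1/(-2445) = -1/2445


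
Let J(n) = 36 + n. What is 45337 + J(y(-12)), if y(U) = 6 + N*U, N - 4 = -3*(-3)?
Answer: 45223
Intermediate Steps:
N = 13 (N = 4 - 3*(-3) = 4 + 9 = 13)
y(U) = 6 + 13*U
45337 + J(y(-12)) = 45337 + (36 + (6 + 13*(-12))) = 45337 + (36 + (6 - 156)) = 45337 + (36 - 150) = 45337 - 114 = 45223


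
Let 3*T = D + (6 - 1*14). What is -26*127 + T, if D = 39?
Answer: -9875/3 ≈ -3291.7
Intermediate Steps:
T = 31/3 (T = (39 + (6 - 1*14))/3 = (39 + (6 - 14))/3 = (39 - 8)/3 = (1/3)*31 = 31/3 ≈ 10.333)
-26*127 + T = -26*127 + 31/3 = -3302 + 31/3 = -9875/3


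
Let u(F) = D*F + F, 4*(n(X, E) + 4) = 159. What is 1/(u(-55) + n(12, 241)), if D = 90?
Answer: -4/19877 ≈ -0.00020124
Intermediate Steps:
n(X, E) = 143/4 (n(X, E) = -4 + (¼)*159 = -4 + 159/4 = 143/4)
u(F) = 91*F (u(F) = 90*F + F = 91*F)
1/(u(-55) + n(12, 241)) = 1/(91*(-55) + 143/4) = 1/(-5005 + 143/4) = 1/(-19877/4) = -4/19877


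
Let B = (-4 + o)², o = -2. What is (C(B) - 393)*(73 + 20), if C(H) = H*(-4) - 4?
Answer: -50313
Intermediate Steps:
B = 36 (B = (-4 - 2)² = (-6)² = 36)
C(H) = -4 - 4*H (C(H) = -4*H - 4 = -4 - 4*H)
(C(B) - 393)*(73 + 20) = ((-4 - 4*36) - 393)*(73 + 20) = ((-4 - 144) - 393)*93 = (-148 - 393)*93 = -541*93 = -50313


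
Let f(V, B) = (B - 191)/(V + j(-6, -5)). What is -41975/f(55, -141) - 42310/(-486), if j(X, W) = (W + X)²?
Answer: 450552565/20169 ≈ 22339.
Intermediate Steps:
f(V, B) = (-191 + B)/(121 + V) (f(V, B) = (B - 191)/(V + (-5 - 6)²) = (-191 + B)/(V + (-11)²) = (-191 + B)/(V + 121) = (-191 + B)/(121 + V))
-41975/f(55, -141) - 42310/(-486) = -41975*(121 + 55)/(-191 - 141) - 42310/(-486) = -41975/(-332/176) - 42310*(-1/486) = -41975/((1/176)*(-332)) + 21155/243 = -41975/(-83/44) + 21155/243 = -41975*(-44/83) + 21155/243 = 1846900/83 + 21155/243 = 450552565/20169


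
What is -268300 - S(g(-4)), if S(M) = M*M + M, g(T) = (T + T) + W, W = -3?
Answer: -268410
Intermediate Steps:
g(T) = -3 + 2*T (g(T) = (T + T) - 3 = 2*T - 3 = -3 + 2*T)
S(M) = M + M² (S(M) = M² + M = M + M²)
-268300 - S(g(-4)) = -268300 - (-3 + 2*(-4))*(1 + (-3 + 2*(-4))) = -268300 - (-3 - 8)*(1 + (-3 - 8)) = -268300 - (-11)*(1 - 11) = -268300 - (-11)*(-10) = -268300 - 1*110 = -268300 - 110 = -268410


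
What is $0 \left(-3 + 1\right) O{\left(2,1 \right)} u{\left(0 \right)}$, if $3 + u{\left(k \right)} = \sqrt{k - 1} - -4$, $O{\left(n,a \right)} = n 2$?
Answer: $0$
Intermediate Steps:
$O{\left(n,a \right)} = 2 n$
$u{\left(k \right)} = 1 + \sqrt{-1 + k}$ ($u{\left(k \right)} = -3 + \left(\sqrt{k - 1} - -4\right) = -3 + \left(\sqrt{-1 + k} + 4\right) = -3 + \left(4 + \sqrt{-1 + k}\right) = 1 + \sqrt{-1 + k}$)
$0 \left(-3 + 1\right) O{\left(2,1 \right)} u{\left(0 \right)} = 0 \left(-3 + 1\right) 2 \cdot 2 \left(1 + \sqrt{-1 + 0}\right) = 0 \left(-2\right) 4 \left(1 + \sqrt{-1}\right) = 0 \cdot 4 \left(1 + i\right) = 0 \left(1 + i\right) = 0$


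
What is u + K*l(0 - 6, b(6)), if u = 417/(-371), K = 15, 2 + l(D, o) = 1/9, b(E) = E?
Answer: -32786/1113 ≈ -29.457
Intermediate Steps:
l(D, o) = -17/9 (l(D, o) = -2 + 1/9 = -2 + ⅑ = -17/9)
u = -417/371 (u = 417*(-1/371) = -417/371 ≈ -1.1240)
u + K*l(0 - 6, b(6)) = -417/371 + 15*(-17/9) = -417/371 - 85/3 = -32786/1113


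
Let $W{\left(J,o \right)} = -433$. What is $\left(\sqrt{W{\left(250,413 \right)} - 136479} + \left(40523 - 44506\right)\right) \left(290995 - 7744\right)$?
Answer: $-1128188733 + 1133004 i \sqrt{8557} \approx -1.1282 \cdot 10^{9} + 1.0481 \cdot 10^{8} i$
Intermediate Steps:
$\left(\sqrt{W{\left(250,413 \right)} - 136479} + \left(40523 - 44506\right)\right) \left(290995 - 7744\right) = \left(\sqrt{-433 - 136479} + \left(40523 - 44506\right)\right) \left(290995 - 7744\right) = \left(\sqrt{-136912} + \left(40523 - 44506\right)\right) 283251 = \left(4 i \sqrt{8557} - 3983\right) 283251 = \left(-3983 + 4 i \sqrt{8557}\right) 283251 = -1128188733 + 1133004 i \sqrt{8557}$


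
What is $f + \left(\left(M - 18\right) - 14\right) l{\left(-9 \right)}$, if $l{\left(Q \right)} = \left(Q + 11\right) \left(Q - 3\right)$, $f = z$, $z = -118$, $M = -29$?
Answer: $1346$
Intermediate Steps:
$f = -118$
$l{\left(Q \right)} = \left(-3 + Q\right) \left(11 + Q\right)$ ($l{\left(Q \right)} = \left(11 + Q\right) \left(-3 + Q\right) = \left(-3 + Q\right) \left(11 + Q\right)$)
$f + \left(\left(M - 18\right) - 14\right) l{\left(-9 \right)} = -118 + \left(\left(-29 - 18\right) - 14\right) \left(-33 + \left(-9\right)^{2} + 8 \left(-9\right)\right) = -118 + \left(-47 - 14\right) \left(-33 + 81 - 72\right) = -118 - -1464 = -118 + 1464 = 1346$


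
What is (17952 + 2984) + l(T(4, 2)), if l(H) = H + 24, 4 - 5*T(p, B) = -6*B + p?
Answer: 104812/5 ≈ 20962.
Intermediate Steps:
T(p, B) = ⅘ - p/5 + 6*B/5 (T(p, B) = ⅘ - (-6*B + p)/5 = ⅘ - (p - 6*B)/5 = ⅘ + (-p/5 + 6*B/5) = ⅘ - p/5 + 6*B/5)
l(H) = 24 + H
(17952 + 2984) + l(T(4, 2)) = (17952 + 2984) + (24 + (⅘ - ⅕*4 + (6/5)*2)) = 20936 + (24 + (⅘ - ⅘ + 12/5)) = 20936 + (24 + 12/5) = 20936 + 132/5 = 104812/5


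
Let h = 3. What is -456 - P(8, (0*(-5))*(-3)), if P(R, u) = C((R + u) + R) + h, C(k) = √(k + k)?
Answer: -459 - 4*√2 ≈ -464.66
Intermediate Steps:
C(k) = √2*√k (C(k) = √(2*k) = √2*√k)
P(R, u) = 3 + √2*√(u + 2*R) (P(R, u) = √2*√((R + u) + R) + 3 = √2*√(u + 2*R) + 3 = 3 + √2*√(u + 2*R))
-456 - P(8, (0*(-5))*(-3)) = -456 - (3 + √(2*((0*(-5))*(-3)) + 4*8)) = -456 - (3 + √(2*(0*(-3)) + 32)) = -456 - (3 + √(2*0 + 32)) = -456 - (3 + √(0 + 32)) = -456 - (3 + √32) = -456 - (3 + 4*√2) = -456 + (-3 - 4*√2) = -459 - 4*√2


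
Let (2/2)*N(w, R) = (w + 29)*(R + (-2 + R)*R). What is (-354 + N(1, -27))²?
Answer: 498450276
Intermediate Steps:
N(w, R) = (29 + w)*(R + R*(-2 + R)) (N(w, R) = (w + 29)*(R + (-2 + R)*R) = (29 + w)*(R + R*(-2 + R)))
(-354 + N(1, -27))² = (-354 - 27*(-29 - 1*1 + 29*(-27) - 27*1))² = (-354 - 27*(-29 - 1 - 783 - 27))² = (-354 - 27*(-840))² = (-354 + 22680)² = 22326² = 498450276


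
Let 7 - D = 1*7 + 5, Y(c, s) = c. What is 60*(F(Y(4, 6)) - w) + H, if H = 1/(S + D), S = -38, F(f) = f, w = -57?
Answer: 157379/43 ≈ 3660.0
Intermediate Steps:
D = -5 (D = 7 - (1*7 + 5) = 7 - (7 + 5) = 7 - 1*12 = 7 - 12 = -5)
H = -1/43 (H = 1/(-38 - 5) = 1/(-43) = -1/43 ≈ -0.023256)
60*(F(Y(4, 6)) - w) + H = 60*(4 - 1*(-57)) - 1/43 = 60*(4 + 57) - 1/43 = 60*61 - 1/43 = 3660 - 1/43 = 157379/43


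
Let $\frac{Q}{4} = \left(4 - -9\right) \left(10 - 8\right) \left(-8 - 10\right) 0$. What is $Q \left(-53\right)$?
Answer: $0$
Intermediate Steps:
$Q = 0$ ($Q = 4 \left(4 - -9\right) \left(10 - 8\right) \left(-8 - 10\right) 0 = 4 \left(4 + 9\right) 2 \left(-18\right) 0 = 4 \cdot 13 \left(-36\right) 0 = 4 \left(\left(-468\right) 0\right) = 4 \cdot 0 = 0$)
$Q \left(-53\right) = 0 \left(-53\right) = 0$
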